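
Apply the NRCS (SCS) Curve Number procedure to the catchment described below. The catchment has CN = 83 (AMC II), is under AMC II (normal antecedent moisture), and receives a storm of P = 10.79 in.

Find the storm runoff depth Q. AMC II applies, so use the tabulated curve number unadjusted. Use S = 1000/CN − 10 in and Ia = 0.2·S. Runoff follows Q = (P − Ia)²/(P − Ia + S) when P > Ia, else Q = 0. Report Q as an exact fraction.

Q = 7423028649/856203100 in ≈ 8.670 in

AMC II — tabulated CN = 83 applies directly.
S = 1000/83 − 10 = 170/83 in ≈ 2.048 in
Ia = 0.2S: 0.2·2.048 = 0.410 in (exactly 34/83)
P − Ia = 10.790 − 0.410 = 86157/8300 ≈ 10.380 in (> 0, runoff occurs)
Q: (86157/8300)² ÷ (103157/8300) = 7423028649/856203100 in (≈ 8.670 in)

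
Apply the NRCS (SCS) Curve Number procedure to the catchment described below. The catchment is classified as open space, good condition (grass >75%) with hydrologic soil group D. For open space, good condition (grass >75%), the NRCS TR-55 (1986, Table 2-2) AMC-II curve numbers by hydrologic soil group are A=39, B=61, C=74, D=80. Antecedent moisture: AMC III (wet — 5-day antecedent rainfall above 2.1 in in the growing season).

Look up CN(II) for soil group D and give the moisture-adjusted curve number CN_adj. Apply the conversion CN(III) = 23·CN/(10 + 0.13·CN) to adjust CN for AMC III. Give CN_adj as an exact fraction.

CN_adj = 4600/51 ≈ 90.196

NRCS table: open space, good condition (grass >75%), soil group D → CN(II) = 80
Adjust CN=80 to AMC III: 23·80/(10 + 0.13·80) → 1840 ÷ (102/5) = 4600/51 ≈ 90.196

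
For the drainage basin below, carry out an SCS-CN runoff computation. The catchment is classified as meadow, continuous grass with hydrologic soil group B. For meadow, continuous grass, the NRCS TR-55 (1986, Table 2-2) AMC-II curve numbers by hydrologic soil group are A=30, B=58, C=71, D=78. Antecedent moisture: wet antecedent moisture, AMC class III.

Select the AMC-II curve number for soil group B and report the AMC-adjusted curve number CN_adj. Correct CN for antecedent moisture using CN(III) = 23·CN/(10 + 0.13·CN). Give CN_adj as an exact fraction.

NRCS table: meadow, continuous grass, soil group B → CN(II) = 58
Wet (AMC III): CN(III) = 23·58/(10 + 0.13·58) = 1334/(877/50) = 66700/877 ≈ 76.055

CN_adj = 66700/877 ≈ 76.055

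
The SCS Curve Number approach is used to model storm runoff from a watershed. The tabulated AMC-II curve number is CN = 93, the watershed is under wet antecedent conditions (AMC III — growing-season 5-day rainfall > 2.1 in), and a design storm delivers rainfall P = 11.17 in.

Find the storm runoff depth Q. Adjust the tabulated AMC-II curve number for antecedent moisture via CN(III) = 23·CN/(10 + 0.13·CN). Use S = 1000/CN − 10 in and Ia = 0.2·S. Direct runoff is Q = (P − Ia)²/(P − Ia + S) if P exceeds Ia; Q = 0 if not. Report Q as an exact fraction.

Q = 5641874319169/523041755700 in ≈ 10.787 in

CN(III) from CN(II)=93: (23·93)/(10 + 0.13·93) = 213900/2209 ≈ 96.831
Max retention: S = 1000/(213900/2209) − 10 = 700/2139 in (≈ 0.327 in)
Ia = 0.2S: 0.2·0.327 = 0.065 in (exactly 140/2139)
Since P=11.170 > Ia=0.065: effective rainfall P−Ia = 2375263/213900 in
Runoff Q = (P−Ia)²/(P−Ia+S) = (11.105)²/(11.105+0.327) = 5641874319169/523041755700 ≈ 10.787 in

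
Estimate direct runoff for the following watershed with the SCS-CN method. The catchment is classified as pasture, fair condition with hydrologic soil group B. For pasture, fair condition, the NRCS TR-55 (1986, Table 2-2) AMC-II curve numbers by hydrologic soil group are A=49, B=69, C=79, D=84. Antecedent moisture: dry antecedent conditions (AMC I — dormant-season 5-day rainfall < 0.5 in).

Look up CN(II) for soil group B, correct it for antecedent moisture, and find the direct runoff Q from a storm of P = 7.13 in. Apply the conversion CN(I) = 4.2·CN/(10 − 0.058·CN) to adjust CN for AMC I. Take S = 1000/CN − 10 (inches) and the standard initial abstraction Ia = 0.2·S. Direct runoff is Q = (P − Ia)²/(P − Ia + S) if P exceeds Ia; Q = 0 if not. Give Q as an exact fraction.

Q = 16868616799/10625082300 in ≈ 1.588 in

NRCS table: pasture, fair condition, soil group B → CN(II) = 69
Adjust CN=69 to AMC I: 4.2·69/(10 − 0.058·69) → (1449/5) ÷ (2999/500) = 144900/2999 ≈ 48.316
S = 1000/(144900/2999) − 10 = 15500/1449 in ≈ 10.697 in
Ia = 0.2·(15500/1449) = 3100/1449 in ≈ 2.139 in
Since P=7.130 > Ia=2.139: effective rainfall P−Ia = 723137/144900 in
Runoff Q = (P−Ia)²/(P−Ia+S) = (4.991)²/(4.991+10.697) = 16868616799/10625082300 ≈ 1.588 in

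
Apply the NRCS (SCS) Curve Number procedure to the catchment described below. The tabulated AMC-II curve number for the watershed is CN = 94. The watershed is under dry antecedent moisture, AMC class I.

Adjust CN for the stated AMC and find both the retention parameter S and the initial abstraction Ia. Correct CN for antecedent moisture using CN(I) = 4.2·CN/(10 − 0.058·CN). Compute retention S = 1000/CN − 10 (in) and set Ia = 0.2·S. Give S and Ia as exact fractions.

S = 500/329 in ≈ 1.520 in; Ia = 100/329 in ≈ 0.304 in

CN(I) from CN(II)=94: (4.2·94)/(10 − 0.058·94) = 32900/379 ≈ 86.807
S = 1000/(32900/379) − 10 = 500/329 in ≈ 1.520 in
Ia = 0.2S: 0.2·1.520 = 0.304 in (exactly 100/329)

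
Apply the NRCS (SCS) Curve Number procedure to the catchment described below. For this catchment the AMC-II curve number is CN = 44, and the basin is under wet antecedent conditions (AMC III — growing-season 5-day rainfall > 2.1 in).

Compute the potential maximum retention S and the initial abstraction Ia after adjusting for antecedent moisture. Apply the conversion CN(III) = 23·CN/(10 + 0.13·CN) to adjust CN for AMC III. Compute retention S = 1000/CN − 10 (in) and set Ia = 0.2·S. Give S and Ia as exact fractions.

S = 1400/253 in ≈ 5.534 in; Ia = 280/253 in ≈ 1.107 in

Adjust CN=44 to AMC III: 23·44/(10 + 0.13·44) → 1012 ÷ (393/25) = 25300/393 ≈ 64.377
Retention S: 1000/CN − 10 with CN=64.377 → S = 1400/253 ≈ 5.534 in
Initial abstraction Ia = S/5 = (1400/253)/5 = 280/253 ≈ 1.107 in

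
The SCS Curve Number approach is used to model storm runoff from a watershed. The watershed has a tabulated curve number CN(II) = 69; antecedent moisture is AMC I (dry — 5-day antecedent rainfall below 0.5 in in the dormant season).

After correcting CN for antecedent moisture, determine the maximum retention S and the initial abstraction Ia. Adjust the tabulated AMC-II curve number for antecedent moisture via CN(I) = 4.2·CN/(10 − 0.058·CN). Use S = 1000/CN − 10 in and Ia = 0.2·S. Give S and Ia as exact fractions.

CN(I) from CN(II)=69: (4.2·69)/(10 − 0.058·69) = 144900/2999 ≈ 48.316
Retention S: 1000/CN − 10 with CN=48.316 → S = 15500/1449 ≈ 10.697 in
Initial abstraction Ia = S/5 = (15500/1449)/5 = 3100/1449 ≈ 2.139 in

S = 15500/1449 in ≈ 10.697 in; Ia = 3100/1449 in ≈ 2.139 in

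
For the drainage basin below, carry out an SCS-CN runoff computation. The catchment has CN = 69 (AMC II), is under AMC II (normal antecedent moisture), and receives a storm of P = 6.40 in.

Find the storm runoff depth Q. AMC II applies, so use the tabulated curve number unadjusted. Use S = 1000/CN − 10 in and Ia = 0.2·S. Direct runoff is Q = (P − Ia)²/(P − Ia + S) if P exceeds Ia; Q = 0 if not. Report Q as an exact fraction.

Q = 900601/297390 in ≈ 3.028 in

AMC II — tabulated CN = 69 applies directly.
Max retention: S = 1000/69 − 10 = 310/69 in (≈ 4.493 in)
Ia = 0.2S: 0.2·4.493 = 0.899 in (exactly 62/69)
Excess rainfall: 6.400 − 0.899 = 5.501 in; P > Ia so Q > 0
Q: (1898/345)² ÷ (3448/345) = 900601/297390 in (≈ 3.028 in)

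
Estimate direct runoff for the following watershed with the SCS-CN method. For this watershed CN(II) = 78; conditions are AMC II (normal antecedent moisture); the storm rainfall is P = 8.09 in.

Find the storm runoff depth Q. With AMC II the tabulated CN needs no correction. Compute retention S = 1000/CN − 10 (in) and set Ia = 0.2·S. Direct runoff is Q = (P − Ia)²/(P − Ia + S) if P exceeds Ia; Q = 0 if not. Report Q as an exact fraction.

Q = 861481201/157368900 in ≈ 5.474 in

CN(II) = 78; AMC II needs no correction.
Max retention: S = 1000/78 − 10 = 110/39 in (≈ 2.821 in)
Ia = 0.2S: 0.2·2.821 = 0.564 in (exactly 22/39)
Since P=8.090 > Ia=0.564: effective rainfall P−Ia = 29351/3900 in
Q = (29351/3900)²/((29351/3900) + 110/39) = (861481201/15210000)/(40351/3900) = 861481201/157368900 in ≈ 5.474 in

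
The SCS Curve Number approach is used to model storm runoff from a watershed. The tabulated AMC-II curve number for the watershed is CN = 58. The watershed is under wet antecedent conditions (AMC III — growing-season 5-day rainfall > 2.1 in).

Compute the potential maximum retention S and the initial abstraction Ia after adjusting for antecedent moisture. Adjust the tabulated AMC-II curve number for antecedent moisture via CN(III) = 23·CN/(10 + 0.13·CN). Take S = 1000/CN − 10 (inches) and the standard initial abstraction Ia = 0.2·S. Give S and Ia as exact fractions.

S = 2100/667 in ≈ 3.148 in; Ia = 420/667 in ≈ 0.630 in

Wet (AMC III): CN(III) = 23·58/(10 + 0.13·58) = 1334/(877/50) = 66700/877 ≈ 76.055
S = 1000/(66700/877) − 10 = 2100/667 in ≈ 3.148 in
Ia = 0.2S: 0.2·3.148 = 0.630 in (exactly 420/667)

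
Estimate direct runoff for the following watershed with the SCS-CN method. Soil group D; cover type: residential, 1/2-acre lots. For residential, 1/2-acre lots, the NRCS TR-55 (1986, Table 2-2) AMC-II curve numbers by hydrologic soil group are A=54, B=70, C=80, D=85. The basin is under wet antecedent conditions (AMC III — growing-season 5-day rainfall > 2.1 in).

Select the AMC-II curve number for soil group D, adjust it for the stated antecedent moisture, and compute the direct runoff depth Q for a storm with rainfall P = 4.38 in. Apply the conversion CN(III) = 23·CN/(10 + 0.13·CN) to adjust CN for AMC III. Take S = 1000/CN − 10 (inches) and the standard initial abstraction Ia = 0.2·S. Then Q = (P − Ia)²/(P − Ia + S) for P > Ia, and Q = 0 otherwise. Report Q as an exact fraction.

NRCS table: residential, 1/2-acre lots, soil group D → CN(II) = 85
CN(III) from CN(II)=85: (23·85)/(10 + 0.13·85) = 39100/421 ≈ 92.874
S = 1000/(39100/421) − 10 = 300/391 in ≈ 0.767 in
Ia = 0.2S: 0.2·0.767 = 0.153 in (exactly 60/391)
Excess rainfall: 4.380 − 0.153 = 4.227 in; P > Ia so Q > 0
Q: (82629/19550)² ÷ (97629/19550) = 2275850547/636215650 in (≈ 3.577 in)

Q = 2275850547/636215650 in ≈ 3.577 in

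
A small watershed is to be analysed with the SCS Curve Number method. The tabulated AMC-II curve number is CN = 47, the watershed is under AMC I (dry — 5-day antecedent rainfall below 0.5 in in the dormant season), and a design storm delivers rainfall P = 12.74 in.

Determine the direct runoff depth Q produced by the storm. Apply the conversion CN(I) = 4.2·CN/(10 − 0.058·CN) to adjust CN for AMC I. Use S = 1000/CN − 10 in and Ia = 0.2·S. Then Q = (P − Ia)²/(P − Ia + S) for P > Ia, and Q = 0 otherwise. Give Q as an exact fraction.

Q = 132291510961/83338282650 in ≈ 1.587 in

Adjust CN=47 to AMC I: 4.2·47/(10 − 0.058·47) → (987/5) ÷ (3637/500) = 98700/3637 ≈ 27.138
Retention S: 1000/CN − 10 with CN=27.138 → S = 26500/987 ≈ 26.849 in
Ia = 0.2·(26500/987) = 5300/987 in ≈ 5.370 in
P − Ia = 12.740 − 5.370 = 363719/49350 ≈ 7.370 in (> 0, runoff occurs)
Runoff Q = (P−Ia)²/(P−Ia+S) = (7.370)²/(7.370+26.849) = 132291510961/83338282650 ≈ 1.587 in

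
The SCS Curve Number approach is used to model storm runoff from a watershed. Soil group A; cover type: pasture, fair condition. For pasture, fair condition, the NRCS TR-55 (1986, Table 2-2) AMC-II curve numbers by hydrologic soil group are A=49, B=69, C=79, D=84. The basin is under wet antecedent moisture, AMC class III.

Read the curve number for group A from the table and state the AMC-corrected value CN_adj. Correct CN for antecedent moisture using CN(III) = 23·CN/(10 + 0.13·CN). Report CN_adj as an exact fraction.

CN_adj = 112700/1637 ≈ 68.845

NRCS table: pasture, fair condition, soil group A → CN(II) = 49
Adjust CN=49 to AMC III: 23·49/(10 + 0.13·49) → 1127 ÷ (1637/100) = 112700/1637 ≈ 68.845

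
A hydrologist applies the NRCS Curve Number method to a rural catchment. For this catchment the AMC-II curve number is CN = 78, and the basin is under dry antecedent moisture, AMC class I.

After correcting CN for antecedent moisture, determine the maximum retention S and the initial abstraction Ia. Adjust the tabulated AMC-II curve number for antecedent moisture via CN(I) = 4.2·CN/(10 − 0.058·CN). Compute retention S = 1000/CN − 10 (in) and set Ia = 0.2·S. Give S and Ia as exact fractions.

CN(I) from CN(II)=78: (4.2·78)/(10 − 0.058·78) = 81900/1369 ≈ 59.825
Max retention: S = 1000/(81900/1369) − 10 = 5500/819 in (≈ 6.716 in)
Initial abstraction Ia = S/5 = (5500/819)/5 = 1100/819 ≈ 1.343 in

S = 5500/819 in ≈ 6.716 in; Ia = 1100/819 in ≈ 1.343 in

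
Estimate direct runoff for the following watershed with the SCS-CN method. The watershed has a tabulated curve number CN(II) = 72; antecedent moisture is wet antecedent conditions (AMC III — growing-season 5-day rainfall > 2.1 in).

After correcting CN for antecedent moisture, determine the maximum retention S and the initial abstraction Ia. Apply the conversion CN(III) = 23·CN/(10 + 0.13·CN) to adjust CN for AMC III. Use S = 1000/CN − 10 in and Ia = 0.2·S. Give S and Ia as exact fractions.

S = 350/207 in ≈ 1.691 in; Ia = 70/207 in ≈ 0.338 in

CN(III) from CN(II)=72: (23·72)/(10 + 0.13·72) = 10350/121 ≈ 85.537
S = 1000/(10350/121) − 10 = 350/207 in ≈ 1.691 in
Ia = 0.2S: 0.2·1.691 = 0.338 in (exactly 70/207)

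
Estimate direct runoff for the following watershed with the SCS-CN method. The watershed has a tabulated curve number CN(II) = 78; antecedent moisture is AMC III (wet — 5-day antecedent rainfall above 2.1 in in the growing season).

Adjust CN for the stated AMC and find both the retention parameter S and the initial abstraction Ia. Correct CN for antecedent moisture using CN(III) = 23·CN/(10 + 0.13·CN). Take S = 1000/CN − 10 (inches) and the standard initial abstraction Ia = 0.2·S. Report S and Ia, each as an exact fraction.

S = 1100/897 in ≈ 1.226 in; Ia = 220/897 in ≈ 0.245 in

Wet (AMC III): CN(III) = 23·78/(10 + 0.13·78) = 1794/(1007/50) = 89700/1007 ≈ 89.076
S = 1000/(89700/1007) − 10 = 1100/897 in ≈ 1.226 in
Ia = 0.2S: 0.2·1.226 = 0.245 in (exactly 220/897)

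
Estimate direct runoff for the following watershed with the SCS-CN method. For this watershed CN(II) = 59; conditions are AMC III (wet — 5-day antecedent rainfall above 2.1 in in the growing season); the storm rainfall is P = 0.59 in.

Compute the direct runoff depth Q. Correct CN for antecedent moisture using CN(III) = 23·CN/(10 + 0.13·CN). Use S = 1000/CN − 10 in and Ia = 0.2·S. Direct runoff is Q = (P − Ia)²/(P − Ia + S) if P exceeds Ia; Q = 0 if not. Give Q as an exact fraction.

Q = 0 in ≈ 0.000 in

Wet (AMC III): CN(III) = 23·59/(10 + 0.13·59) = 1357/(1767/100) = 135700/1767 ≈ 76.797
Max retention: S = 1000/(135700/1767) − 10 = 4100/1357 in (≈ 3.021 in)
Ia = 0.2·(4100/1357) = 820/1357 in ≈ 0.604 in
P = 0.590 ≤ Ia = 0.604 in: entire storm abstracted, Q = 0.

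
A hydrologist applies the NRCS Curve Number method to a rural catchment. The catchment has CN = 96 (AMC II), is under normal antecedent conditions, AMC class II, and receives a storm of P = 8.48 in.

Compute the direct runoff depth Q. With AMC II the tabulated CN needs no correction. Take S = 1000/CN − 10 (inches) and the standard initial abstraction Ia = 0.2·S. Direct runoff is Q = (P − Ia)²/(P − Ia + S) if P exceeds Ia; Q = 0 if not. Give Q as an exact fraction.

Average conditions: CN = 96 (no AMC adjustment).
S = 1000/96 − 10 = 5/12 in ≈ 0.417 in
Initial abstraction Ia = S/5 = (5/12)/5 = 1/12 ≈ 0.083 in
P − Ia = 8.480 − 0.083 = 2519/300 ≈ 8.397 in (> 0, runoff occurs)
Q = (2519/300)²/((2519/300) + 5/12) = (6345361/90000)/(661/75) = 6345361/793200 in ≈ 8.000 in

Q = 6345361/793200 in ≈ 8.000 in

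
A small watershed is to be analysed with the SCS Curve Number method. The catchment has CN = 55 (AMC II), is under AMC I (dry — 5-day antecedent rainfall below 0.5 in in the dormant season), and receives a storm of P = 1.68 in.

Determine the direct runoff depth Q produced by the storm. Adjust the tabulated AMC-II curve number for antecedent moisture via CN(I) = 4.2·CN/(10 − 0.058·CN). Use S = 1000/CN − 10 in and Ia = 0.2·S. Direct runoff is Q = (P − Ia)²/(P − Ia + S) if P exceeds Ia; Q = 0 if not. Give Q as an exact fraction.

Dry (AMC I): CN(I) = 4.2·55/(10 − 0.058·55) = 231/(681/100) = 7700/227 ≈ 33.921
S = 1000/(7700/227) − 10 = 1500/77 in ≈ 19.481 in
Ia = 0.2·(1500/77) = 300/77 in ≈ 3.896 in
P = 1.680 ≤ Ia = 3.896 in: entire storm abstracted, Q = 0.

Q = 0 in ≈ 0.000 in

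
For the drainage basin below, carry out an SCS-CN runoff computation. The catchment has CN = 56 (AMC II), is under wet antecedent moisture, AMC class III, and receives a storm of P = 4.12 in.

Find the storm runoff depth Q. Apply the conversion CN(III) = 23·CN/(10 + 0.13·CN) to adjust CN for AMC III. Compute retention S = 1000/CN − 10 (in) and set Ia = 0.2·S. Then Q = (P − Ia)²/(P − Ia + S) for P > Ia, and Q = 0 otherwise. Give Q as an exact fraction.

CN(III) from CN(II)=56: (23·56)/(10 + 0.13·56) = 4025/54 ≈ 74.537
S = 1000/(4025/54) − 10 = 550/161 in ≈ 3.416 in
Ia = 0.2S: 0.2·3.416 = 0.683 in (exactly 110/161)
P − Ia = 4.120 − 0.683 = 13833/4025 ≈ 3.437 in (> 0, runoff occurs)
Q = (13833/4025)²/((13833/4025) + 550/161) = (191351889/16200625)/(27583/4025) = 191351889/111021575 in ≈ 1.724 in

Q = 191351889/111021575 in ≈ 1.724 in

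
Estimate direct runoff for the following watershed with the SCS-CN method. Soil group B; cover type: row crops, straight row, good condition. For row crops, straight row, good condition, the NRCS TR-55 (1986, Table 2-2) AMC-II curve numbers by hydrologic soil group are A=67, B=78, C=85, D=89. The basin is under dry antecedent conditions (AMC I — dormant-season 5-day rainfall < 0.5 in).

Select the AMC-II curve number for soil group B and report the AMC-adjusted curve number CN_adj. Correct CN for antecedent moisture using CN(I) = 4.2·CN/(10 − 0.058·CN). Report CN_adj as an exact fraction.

NRCS table: row crops, straight row, good condition, soil group B → CN(II) = 78
Dry (AMC I): CN(I) = 4.2·78/(10 − 0.058·78) = (1638/5)/(1369/250) = 81900/1369 ≈ 59.825

CN_adj = 81900/1369 ≈ 59.825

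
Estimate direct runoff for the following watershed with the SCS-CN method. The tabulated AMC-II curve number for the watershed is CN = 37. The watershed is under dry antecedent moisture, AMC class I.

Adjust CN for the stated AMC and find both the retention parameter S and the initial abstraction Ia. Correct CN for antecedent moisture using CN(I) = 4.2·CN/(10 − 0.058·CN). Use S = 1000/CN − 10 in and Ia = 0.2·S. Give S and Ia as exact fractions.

CN(I) from CN(II)=37: (4.2·37)/(10 − 0.058·37) = 3700/187 ≈ 19.786
Max retention: S = 1000/(3700/187) − 10 = 1500/37 in (≈ 40.541 in)
Ia = 0.2S: 0.2·40.541 = 8.108 in (exactly 300/37)

S = 1500/37 in ≈ 40.541 in; Ia = 300/37 in ≈ 8.108 in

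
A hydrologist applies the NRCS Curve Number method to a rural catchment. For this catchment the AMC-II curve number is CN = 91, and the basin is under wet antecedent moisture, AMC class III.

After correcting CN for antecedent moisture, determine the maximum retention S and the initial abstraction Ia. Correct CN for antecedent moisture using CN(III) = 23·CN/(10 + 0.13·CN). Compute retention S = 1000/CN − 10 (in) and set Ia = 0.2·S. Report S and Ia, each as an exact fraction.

CN(III) from CN(II)=91: (23·91)/(10 + 0.13·91) = 209300/2183 ≈ 95.877
Max retention: S = 1000/(209300/2183) − 10 = 900/2093 in (≈ 0.430 in)
Ia = 0.2·(900/2093) = 180/2093 in ≈ 0.086 in

S = 900/2093 in ≈ 0.430 in; Ia = 180/2093 in ≈ 0.086 in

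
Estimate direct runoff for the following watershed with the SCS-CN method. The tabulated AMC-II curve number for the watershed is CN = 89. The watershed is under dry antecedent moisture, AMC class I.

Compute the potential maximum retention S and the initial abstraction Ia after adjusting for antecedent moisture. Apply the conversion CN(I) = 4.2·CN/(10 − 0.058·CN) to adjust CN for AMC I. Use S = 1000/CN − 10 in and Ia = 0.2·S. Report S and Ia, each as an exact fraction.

S = 5500/1869 in ≈ 2.943 in; Ia = 1100/1869 in ≈ 0.589 in

CN(I) from CN(II)=89: (4.2·89)/(10 − 0.058·89) = 186900/2419 ≈ 77.263
Max retention: S = 1000/(186900/2419) − 10 = 5500/1869 in (≈ 2.943 in)
Ia = 0.2·(5500/1869) = 1100/1869 in ≈ 0.589 in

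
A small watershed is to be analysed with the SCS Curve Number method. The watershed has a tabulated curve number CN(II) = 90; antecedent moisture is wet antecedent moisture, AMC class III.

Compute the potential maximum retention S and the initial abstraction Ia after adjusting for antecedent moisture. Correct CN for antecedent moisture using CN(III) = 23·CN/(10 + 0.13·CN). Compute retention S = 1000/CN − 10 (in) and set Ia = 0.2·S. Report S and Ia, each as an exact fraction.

S = 100/207 in ≈ 0.483 in; Ia = 20/207 in ≈ 0.097 in

Wet (AMC III): CN(III) = 23·90/(10 + 0.13·90) = 2070/(217/10) = 20700/217 ≈ 95.392
S = 1000/(20700/217) − 10 = 100/207 in ≈ 0.483 in
Ia = 0.2S: 0.2·0.483 = 0.097 in (exactly 20/207)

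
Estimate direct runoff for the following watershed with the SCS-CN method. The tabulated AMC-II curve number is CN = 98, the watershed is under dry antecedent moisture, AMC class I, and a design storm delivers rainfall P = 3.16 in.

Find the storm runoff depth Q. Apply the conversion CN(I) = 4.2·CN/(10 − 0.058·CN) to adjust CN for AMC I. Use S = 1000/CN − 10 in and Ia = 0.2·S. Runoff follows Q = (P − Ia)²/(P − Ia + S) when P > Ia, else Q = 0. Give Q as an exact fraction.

Adjust CN=98 to AMC I: 4.2·98/(10 − 0.058·98) → (2058/5) ÷ (1079/250) = 102900/1079 ≈ 95.366
Max retention: S = 1000/(102900/1079) − 10 = 500/1029 in (≈ 0.486 in)
Ia = 0.2S: 0.2·0.486 = 0.097 in (exactly 100/1029)
P − Ia = 3.160 − 0.097 = 78791/25725 ≈ 3.063 in (> 0, runoff occurs)
Q = (78791/25725)²/((78791/25725) + 500/1029) = (6208021681/661775625)/(91291/25725) = 6208021681/2348460975 in ≈ 2.643 in

Q = 6208021681/2348460975 in ≈ 2.643 in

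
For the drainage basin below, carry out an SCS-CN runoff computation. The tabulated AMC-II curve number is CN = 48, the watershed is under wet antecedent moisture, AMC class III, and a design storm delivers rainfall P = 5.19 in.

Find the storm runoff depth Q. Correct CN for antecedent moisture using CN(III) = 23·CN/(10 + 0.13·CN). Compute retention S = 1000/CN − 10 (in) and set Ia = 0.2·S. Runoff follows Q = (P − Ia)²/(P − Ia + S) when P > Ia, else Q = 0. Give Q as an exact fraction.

Wet (AMC III): CN(III) = 23·48/(10 + 0.13·48) = 1104/(406/25) = 13800/203 ≈ 67.980
Retention S: 1000/CN − 10 with CN=67.980 → S = 325/69 ≈ 4.710 in
Initial abstraction Ia = S/5 = (325/69)/5 = 65/69 ≈ 0.942 in
Since P=5.190 > Ia=0.942: effective rainfall P−Ia = 29311/6900 in
Q = (29311/6900)²/((29311/6900) + 325/69) = (859134721/47610000)/(61811/6900) = 859134721/426495900 in ≈ 2.014 in

Q = 859134721/426495900 in ≈ 2.014 in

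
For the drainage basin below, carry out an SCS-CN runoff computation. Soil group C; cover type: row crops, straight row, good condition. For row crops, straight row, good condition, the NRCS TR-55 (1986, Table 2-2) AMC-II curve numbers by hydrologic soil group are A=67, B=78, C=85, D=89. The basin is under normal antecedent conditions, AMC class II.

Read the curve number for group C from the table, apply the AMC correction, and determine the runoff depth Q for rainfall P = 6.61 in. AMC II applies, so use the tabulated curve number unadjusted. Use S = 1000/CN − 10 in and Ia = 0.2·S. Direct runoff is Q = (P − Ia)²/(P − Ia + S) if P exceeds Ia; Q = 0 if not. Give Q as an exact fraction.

Q = 113145769/23182900 in ≈ 4.881 in

NRCS table: row crops, straight row, good condition, soil group C → CN(II) = 85
Average conditions: CN = 85 (no AMC adjustment).
Max retention: S = 1000/85 − 10 = 30/17 in (≈ 1.765 in)
Ia = 0.2S: 0.2·1.765 = 0.353 in (exactly 6/17)
Excess rainfall: 6.610 − 0.353 = 6.257 in; P > Ia so Q > 0
Q = (10637/1700)²/((10637/1700) + 30/17) = (113145769/2890000)/(13637/1700) = 113145769/23182900 in ≈ 4.881 in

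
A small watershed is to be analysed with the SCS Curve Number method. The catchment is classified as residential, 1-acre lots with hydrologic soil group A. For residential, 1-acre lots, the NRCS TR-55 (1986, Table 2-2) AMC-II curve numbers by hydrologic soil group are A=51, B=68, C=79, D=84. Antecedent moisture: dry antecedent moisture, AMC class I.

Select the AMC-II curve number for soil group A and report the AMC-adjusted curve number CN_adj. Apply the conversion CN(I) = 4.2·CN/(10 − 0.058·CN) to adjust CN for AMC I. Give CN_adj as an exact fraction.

CN_adj = 15300/503 ≈ 30.417

NRCS table: residential, 1-acre lots, soil group A → CN(II) = 51
Dry (AMC I): CN(I) = 4.2·51/(10 − 0.058·51) = (1071/5)/(3521/500) = 15300/503 ≈ 30.417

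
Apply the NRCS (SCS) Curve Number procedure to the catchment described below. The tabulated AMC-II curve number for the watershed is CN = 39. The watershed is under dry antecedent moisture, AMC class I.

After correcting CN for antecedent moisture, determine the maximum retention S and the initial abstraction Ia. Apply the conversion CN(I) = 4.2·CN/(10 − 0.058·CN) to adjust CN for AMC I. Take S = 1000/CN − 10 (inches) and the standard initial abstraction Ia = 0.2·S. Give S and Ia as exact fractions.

Adjust CN=39 to AMC I: 4.2·39/(10 − 0.058·39) → (819/5) ÷ (3869/500) = 81900/3869 ≈ 21.168
S = 1000/(81900/3869) − 10 = 30500/819 in ≈ 37.241 in
Ia = 0.2S: 0.2·37.241 = 7.448 in (exactly 6100/819)

S = 30500/819 in ≈ 37.241 in; Ia = 6100/819 in ≈ 7.448 in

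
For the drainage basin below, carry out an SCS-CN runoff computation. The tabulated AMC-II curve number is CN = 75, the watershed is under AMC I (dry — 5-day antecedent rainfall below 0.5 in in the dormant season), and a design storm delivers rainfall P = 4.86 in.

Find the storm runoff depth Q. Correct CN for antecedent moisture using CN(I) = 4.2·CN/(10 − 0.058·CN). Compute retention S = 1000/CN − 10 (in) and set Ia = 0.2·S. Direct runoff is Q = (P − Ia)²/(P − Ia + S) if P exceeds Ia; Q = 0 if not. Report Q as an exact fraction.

Q = 106275481/111223350 in ≈ 0.956 in

Dry (AMC I): CN(I) = 4.2·75/(10 − 0.058·75) = 315/(113/20) = 6300/113 ≈ 55.752
S = 1000/(6300/113) − 10 = 500/63 in ≈ 7.937 in
Ia = 0.2S: 0.2·7.937 = 1.587 in (exactly 100/63)
Since P=4.860 > Ia=1.587: effective rainfall P−Ia = 10309/3150 in
Q = (10309/3150)²/((10309/3150) + 500/63) = (106275481/9922500)/(35309/3150) = 106275481/111223350 in ≈ 0.956 in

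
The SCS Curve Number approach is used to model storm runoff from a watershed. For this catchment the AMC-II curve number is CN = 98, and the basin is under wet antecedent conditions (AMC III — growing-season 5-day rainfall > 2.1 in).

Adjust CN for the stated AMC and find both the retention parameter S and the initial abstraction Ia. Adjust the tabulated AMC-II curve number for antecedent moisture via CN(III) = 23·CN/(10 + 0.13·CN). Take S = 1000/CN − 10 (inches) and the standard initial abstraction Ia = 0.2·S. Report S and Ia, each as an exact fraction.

S = 100/1127 in ≈ 0.089 in; Ia = 20/1127 in ≈ 0.018 in

Wet (AMC III): CN(III) = 23·98/(10 + 0.13·98) = 2254/(1137/50) = 112700/1137 ≈ 99.120
S = 1000/(112700/1137) − 10 = 100/1127 in ≈ 0.089 in
Initial abstraction Ia = S/5 = (100/1127)/5 = 20/1127 ≈ 0.018 in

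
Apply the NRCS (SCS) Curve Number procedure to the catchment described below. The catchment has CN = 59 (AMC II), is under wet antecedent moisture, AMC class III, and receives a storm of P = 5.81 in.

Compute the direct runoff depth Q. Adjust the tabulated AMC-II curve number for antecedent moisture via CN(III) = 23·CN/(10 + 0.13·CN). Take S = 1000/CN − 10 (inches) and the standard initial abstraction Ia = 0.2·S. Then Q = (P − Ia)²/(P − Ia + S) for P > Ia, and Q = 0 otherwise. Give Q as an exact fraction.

Q = 499024977889/151497786900 in ≈ 3.294 in

Adjust CN=59 to AMC III: 23·59/(10 + 0.13·59) → 1357 ÷ (1767/100) = 135700/1767 ≈ 76.797
Retention S: 1000/CN − 10 with CN=76.797 → S = 4100/1357 ≈ 3.021 in
Initial abstraction Ia = S/5 = (4100/1357)/5 = 820/1357 ≈ 0.604 in
Since P=5.810 > Ia=0.604: effective rainfall P−Ia = 706417/135700 in
Runoff Q = (P−Ia)²/(P−Ia+S) = (5.206)²/(5.206+3.021) = 499024977889/151497786900 ≈ 3.294 in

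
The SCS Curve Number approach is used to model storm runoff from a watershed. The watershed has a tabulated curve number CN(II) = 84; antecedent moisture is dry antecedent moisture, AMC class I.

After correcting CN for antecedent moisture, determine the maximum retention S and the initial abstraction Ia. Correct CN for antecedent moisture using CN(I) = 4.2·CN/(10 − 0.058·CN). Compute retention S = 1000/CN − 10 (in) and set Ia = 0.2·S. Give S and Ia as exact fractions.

S = 2000/441 in ≈ 4.535 in; Ia = 400/441 in ≈ 0.907 in

CN(I) from CN(II)=84: (4.2·84)/(10 − 0.058·84) = 44100/641 ≈ 68.799
S = 1000/(44100/641) − 10 = 2000/441 in ≈ 4.535 in
Ia = 0.2·(2000/441) = 400/441 in ≈ 0.907 in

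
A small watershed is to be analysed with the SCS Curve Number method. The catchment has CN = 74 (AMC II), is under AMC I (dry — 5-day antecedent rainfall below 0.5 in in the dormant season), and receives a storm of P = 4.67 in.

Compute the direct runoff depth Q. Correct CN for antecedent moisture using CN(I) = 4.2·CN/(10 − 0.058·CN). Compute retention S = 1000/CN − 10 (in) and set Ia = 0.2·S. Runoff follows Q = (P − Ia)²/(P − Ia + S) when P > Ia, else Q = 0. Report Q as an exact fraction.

Q = 54223313881/68598144300 in ≈ 0.790 in

Dry (AMC I): CN(I) = 4.2·74/(10 − 0.058·74) = (1554/5)/(1427/250) = 77700/1427 ≈ 54.450
Retention S: 1000/CN − 10 with CN=54.450 → S = 6500/777 ≈ 8.366 in
Ia = 0.2·(6500/777) = 1300/777 in ≈ 1.673 in
Since P=4.670 > Ia=1.673: effective rainfall P−Ia = 232859/77700 in
Q = (232859/77700)²/((232859/77700) + 6500/777) = (54223313881/6037290000)/(882859/77700) = 54223313881/68598144300 in ≈ 0.790 in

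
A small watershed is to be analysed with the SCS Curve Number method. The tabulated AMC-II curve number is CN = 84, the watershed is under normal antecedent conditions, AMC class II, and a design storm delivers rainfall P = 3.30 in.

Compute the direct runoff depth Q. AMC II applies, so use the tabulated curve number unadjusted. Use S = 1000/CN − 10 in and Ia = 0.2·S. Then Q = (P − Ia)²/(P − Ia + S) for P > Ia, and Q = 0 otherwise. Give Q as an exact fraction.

Average conditions: CN = 84 (no AMC adjustment).
Max retention: S = 1000/84 − 10 = 40/21 in (≈ 1.905 in)
Ia = 0.2·(40/21) = 8/21 in ≈ 0.381 in
P − Ia = 3.300 − 0.381 = 613/210 ≈ 2.919 in (> 0, runoff occurs)
Q: (613/210)² ÷ (1013/210) = 375769/212730 in (≈ 1.766 in)

Q = 375769/212730 in ≈ 1.766 in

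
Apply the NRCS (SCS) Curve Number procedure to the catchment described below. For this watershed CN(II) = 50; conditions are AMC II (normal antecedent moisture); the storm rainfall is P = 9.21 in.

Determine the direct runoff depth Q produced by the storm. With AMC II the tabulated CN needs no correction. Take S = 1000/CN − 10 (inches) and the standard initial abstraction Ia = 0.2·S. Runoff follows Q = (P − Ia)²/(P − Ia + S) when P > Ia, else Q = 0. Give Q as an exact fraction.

AMC II — tabulated CN = 50 applies directly.
S = 1000/50 − 10 = 10 in ≈ 10.000 in
Ia = 0.2S: 0.2·10.000 = 2.000 in (exactly 2)
Since P=9.210 > Ia=2.000: effective rainfall P−Ia = 721/100 in
Q: (721/100)² ÷ (1721/100) = 519841/172100 in (≈ 3.021 in)

Q = 519841/172100 in ≈ 3.021 in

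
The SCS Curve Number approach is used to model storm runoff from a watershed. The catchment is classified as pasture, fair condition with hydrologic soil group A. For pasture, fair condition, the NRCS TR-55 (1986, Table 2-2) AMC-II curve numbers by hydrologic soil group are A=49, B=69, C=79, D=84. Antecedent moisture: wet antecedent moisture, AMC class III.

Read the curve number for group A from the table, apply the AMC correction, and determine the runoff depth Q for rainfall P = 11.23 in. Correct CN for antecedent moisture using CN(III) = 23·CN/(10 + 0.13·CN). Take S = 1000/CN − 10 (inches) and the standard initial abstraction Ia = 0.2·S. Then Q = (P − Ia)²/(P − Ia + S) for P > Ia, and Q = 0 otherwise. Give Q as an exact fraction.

NRCS table: pasture, fair condition, soil group A → CN(II) = 49
Adjust CN=49 to AMC III: 23·49/(10 + 0.13·49) → 1127 ÷ (1637/100) = 112700/1637 ≈ 68.845
S = 1000/(112700/1637) − 10 = 5100/1127 in ≈ 4.525 in
Ia = 0.2S: 0.2·4.525 = 0.905 in (exactly 1020/1127)
Since P=11.230 > Ia=0.905: effective rainfall P−Ia = 1163621/112700 in
Q = (1163621/112700)²/((1163621/112700) + 5100/1127) = (1354013831641/12701290000)/(1673621/112700) = 1354013831641/188617086700 in ≈ 7.179 in

Q = 1354013831641/188617086700 in ≈ 7.179 in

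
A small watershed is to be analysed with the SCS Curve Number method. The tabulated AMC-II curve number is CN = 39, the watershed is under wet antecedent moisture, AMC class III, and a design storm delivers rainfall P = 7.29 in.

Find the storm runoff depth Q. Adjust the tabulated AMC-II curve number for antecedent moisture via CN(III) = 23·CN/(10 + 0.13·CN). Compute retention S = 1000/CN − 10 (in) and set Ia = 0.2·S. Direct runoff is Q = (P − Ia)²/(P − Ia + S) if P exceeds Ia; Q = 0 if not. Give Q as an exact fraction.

Adjust CN=39 to AMC III: 23·39/(10 + 0.13·39) → 897 ÷ (1507/100) = 89700/1507 ≈ 59.522
Max retention: S = 1000/(89700/1507) − 10 = 6100/897 in (≈ 6.800 in)
Ia = 0.2·(6100/897) = 1220/897 in ≈ 1.360 in
Since P=7.290 > Ia=1.360: effective rainfall P−Ia = 531913/89700 in
Q: (531913/89700)² ÷ (1141913/89700) = 282931439569/102429596100 in (≈ 2.762 in)

Q = 282931439569/102429596100 in ≈ 2.762 in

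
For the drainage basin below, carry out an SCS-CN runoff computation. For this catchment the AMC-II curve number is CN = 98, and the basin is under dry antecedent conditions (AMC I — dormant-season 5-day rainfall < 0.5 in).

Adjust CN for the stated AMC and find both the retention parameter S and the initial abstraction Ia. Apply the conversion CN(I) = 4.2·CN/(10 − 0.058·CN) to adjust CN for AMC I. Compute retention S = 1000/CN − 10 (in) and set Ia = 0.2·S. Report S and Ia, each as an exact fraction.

S = 500/1029 in ≈ 0.486 in; Ia = 100/1029 in ≈ 0.097 in

CN(I) from CN(II)=98: (4.2·98)/(10 − 0.058·98) = 102900/1079 ≈ 95.366
S = 1000/(102900/1079) − 10 = 500/1029 in ≈ 0.486 in
Initial abstraction Ia = S/5 = (500/1029)/5 = 100/1029 ≈ 0.097 in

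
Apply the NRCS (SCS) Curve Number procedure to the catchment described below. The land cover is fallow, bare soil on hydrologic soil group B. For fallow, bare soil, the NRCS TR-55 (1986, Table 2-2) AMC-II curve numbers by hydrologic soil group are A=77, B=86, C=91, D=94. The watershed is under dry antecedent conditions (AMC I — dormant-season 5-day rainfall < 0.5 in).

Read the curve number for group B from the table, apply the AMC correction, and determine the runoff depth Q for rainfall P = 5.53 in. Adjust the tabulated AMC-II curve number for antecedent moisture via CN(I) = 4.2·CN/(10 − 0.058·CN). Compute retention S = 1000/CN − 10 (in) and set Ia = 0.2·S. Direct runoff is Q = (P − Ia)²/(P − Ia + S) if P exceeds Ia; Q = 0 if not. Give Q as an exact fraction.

Q = 3762227569/1436247300 in ≈ 2.619 in

NRCS table: fallow, bare soil, soil group B → CN(II) = 86
CN(I) from CN(II)=86: (4.2·86)/(10 − 0.058·86) = 12900/179 ≈ 72.067
Max retention: S = 1000/(12900/179) − 10 = 500/129 in (≈ 3.876 in)
Initial abstraction Ia = S/5 = (500/129)/5 = 100/129 ≈ 0.775 in
Since P=5.530 > Ia=0.775: effective rainfall P−Ia = 61337/12900 in
Q = (61337/12900)²/((61337/12900) + 500/129) = (3762227569/166410000)/(111337/12900) = 3762227569/1436247300 in ≈ 2.619 in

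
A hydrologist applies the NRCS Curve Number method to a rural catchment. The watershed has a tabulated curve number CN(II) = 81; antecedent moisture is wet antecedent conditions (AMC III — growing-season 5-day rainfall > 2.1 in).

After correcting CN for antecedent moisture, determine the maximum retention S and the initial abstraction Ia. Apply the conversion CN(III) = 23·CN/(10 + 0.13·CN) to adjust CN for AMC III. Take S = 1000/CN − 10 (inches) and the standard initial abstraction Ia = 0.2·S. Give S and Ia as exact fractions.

S = 1900/1863 in ≈ 1.020 in; Ia = 380/1863 in ≈ 0.204 in

CN(III) from CN(II)=81: (23·81)/(10 + 0.13·81) = 186300/2053 ≈ 90.745
S = 1000/(186300/2053) − 10 = 1900/1863 in ≈ 1.020 in
Ia = 0.2·(1900/1863) = 380/1863 in ≈ 0.204 in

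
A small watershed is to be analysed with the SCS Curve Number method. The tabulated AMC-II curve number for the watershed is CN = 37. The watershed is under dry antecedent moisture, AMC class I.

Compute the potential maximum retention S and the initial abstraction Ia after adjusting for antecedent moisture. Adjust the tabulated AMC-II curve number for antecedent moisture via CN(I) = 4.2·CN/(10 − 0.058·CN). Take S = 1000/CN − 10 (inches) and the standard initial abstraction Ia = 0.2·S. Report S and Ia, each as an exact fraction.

Adjust CN=37 to AMC I: 4.2·37/(10 − 0.058·37) → (777/5) ÷ (3927/500) = 3700/187 ≈ 19.786
Retention S: 1000/CN − 10 with CN=19.786 → S = 1500/37 ≈ 40.541 in
Ia = 0.2S: 0.2·40.541 = 8.108 in (exactly 300/37)

S = 1500/37 in ≈ 40.541 in; Ia = 300/37 in ≈ 8.108 in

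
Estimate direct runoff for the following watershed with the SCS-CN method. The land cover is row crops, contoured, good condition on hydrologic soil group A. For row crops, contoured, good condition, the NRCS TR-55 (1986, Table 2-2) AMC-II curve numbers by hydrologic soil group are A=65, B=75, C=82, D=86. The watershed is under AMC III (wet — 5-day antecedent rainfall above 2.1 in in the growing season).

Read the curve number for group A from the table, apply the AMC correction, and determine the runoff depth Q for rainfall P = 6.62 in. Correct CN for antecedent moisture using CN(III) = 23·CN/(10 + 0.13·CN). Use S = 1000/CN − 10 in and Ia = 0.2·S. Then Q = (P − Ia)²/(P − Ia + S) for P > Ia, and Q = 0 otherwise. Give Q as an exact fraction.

NRCS table: row crops, contoured, good condition, soil group A → CN(II) = 65
Adjust CN=65 to AMC III: 23·65/(10 + 0.13·65) → 1495 ÷ (369/20) = 29900/369 ≈ 81.030
Retention S: 1000/CN − 10 with CN=81.030 → S = 700/299 ≈ 2.341 in
Ia = 0.2S: 0.2·2.341 = 0.468 in (exactly 140/299)
P − Ia = 6.620 − 0.468 = 91969/14950 ≈ 6.152 in (> 0, runoff occurs)
Q: (91969/14950)² ÷ (126969/14950) = 8458296961/1898186550 in (≈ 4.456 in)

Q = 8458296961/1898186550 in ≈ 4.456 in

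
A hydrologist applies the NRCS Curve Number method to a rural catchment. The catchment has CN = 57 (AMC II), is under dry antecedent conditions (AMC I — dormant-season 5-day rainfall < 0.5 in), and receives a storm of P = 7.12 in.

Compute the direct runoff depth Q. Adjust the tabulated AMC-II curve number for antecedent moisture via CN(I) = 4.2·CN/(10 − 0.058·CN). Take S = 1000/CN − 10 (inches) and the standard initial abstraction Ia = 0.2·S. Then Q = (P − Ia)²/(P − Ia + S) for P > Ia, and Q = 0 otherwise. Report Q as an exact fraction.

Dry (AMC I): CN(I) = 4.2·57/(10 − 0.058·57) = (1197/5)/(3347/500) = 119700/3347 ≈ 35.763
S = 1000/(119700/3347) − 10 = 21500/1197 in ≈ 17.962 in
Ia = 0.2·(21500/1197) = 4300/1197 in ≈ 3.592 in
Excess rainfall: 7.120 − 3.592 = 3.528 in; P > Ia so Q > 0
Runoff Q = (P−Ia)²/(P−Ia+S) = (3.528)²/(3.528+17.962) = 5572090178/9621875025 ≈ 0.579 in

Q = 5572090178/9621875025 in ≈ 0.579 in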